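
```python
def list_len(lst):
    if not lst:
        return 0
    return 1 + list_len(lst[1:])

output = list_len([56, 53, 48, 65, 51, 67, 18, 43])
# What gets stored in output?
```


list_len([56, 53, 48, 65, 51, 67, 18, 43])
= 1 + list_len([53, 48, 65, 51, 67, 18, 43])
= 1 + 1 + list_len([48, 65, 51, 67, 18, 43])
= 1 + 1 + 1 + list_len([65, 51, 67, 18, 43])
= 1 + 1 + 1 + 1 + list_len([51, 67, 18, 43])
= 1 + 1 + 1 + 1 + 1 + list_len([67, 18, 43])
= 1 + 1 + 1 + 1 + 1 + 1 + list_len([18, 43])
= 1 + 1 + 1 + 1 + 1 + 1 + 1 + list_len([43])
= 1 + 1 + 1 + 1 + 1 + 1 + 1 + 1 + list_len([])
= 1 + 1 + 1 + 1 + 1 + 1 + 1 + 1 + 0
= 8


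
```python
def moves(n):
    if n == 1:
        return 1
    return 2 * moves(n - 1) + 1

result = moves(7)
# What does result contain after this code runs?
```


moves(7)
= 2 * moves(6) + 1
= 2 * (2 * moves(5) + 1) + 1
= 2 * (2 * (2 * moves(4) + 1) + 1) + 1
= 2 * (2 * (2 * (2 * moves(3) + 1) + 1) + 1) + 1
= 2 * (2 * (2 * (2 * (2 * moves(2) + 1) + 1) + 1) + 1) + 1
= 2 * (2 * (2 * (2 * (2 * (2 * moves(1) + 1) + 1) + 1) + 1) + 1) + 1
Now compute bottom-up:
moves(1) = 1
moves(2) = 2 * 1 + 1 = 3
moves(3) = 2 * 3 + 1 = 7
moves(4) = 2 * 7 + 1 = 15
moves(5) = 2 * 15 + 1 = 31
moves(6) = 2 * 31 + 1 = 63
moves(7) = 2 * 63 + 1 = 127
= 127


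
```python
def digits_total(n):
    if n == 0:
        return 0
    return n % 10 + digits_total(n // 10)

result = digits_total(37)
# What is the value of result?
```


digits_total(37)
= 7 + digits_total(3)
= 7 + 3 + digits_total(0)
= 7 + 3 + 0
= 10


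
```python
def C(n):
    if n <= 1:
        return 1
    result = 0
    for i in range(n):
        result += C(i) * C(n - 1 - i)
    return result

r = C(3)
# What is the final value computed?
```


C(3)
= sum of C(i) * C(3-1-i) for i in 0..2
First compute sub-values bottom-up:
  C(0) = 1, C(1) = 1
  C(2) = 1*1 + 1*1 = 2
Now C(3):
  C(0)*C(2) = 1*2 = 2
  C(1)*C(1) = 1*1 = 1
  C(2)*C(0) = 2*1 = 2
= 2 + 1 + 2
= 5


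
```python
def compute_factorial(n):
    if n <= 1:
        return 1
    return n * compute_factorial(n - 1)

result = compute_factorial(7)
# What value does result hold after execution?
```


compute_factorial(7)
= 7 * compute_factorial(6)
= 7 * 6 * compute_factorial(5)
= 7 * 6 * 5 * compute_factorial(4)
= 7 * 6 * 5 * 4 * compute_factorial(3)
= 7 * 6 * 5 * 4 * 3 * compute_factorial(2)
= 7 * 6 * 5 * 4 * 3 * 2 * compute_factorial(1)
= 7 * 6 * 5 * 4 * 3 * 2 * 1
= 5040


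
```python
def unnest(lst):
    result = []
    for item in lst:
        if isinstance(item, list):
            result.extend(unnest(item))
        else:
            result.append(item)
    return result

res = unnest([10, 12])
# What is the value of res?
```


unnest([10, 12])
Processing each element:
  10 is not a list -> append 10
  12 is not a list -> append 12
= [10, 12]


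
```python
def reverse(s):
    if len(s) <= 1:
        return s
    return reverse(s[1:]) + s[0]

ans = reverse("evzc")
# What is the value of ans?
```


reverse("evzc")
= reverse("vzc") + "e"
= reverse("zc") + "v" + "e"
= reverse("c") + "z" + "v" + "e"
= "c" + "z" + "v" + "e"
= "czve"


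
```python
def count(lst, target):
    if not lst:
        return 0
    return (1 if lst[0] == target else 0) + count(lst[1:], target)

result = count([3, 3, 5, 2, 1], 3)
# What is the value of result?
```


count([3, 3, 5, 2, 1], 3)
lst[0]=3 == 3: 1 + count([3, 5, 2, 1], 3)
lst[0]=3 == 3: 1 + count([5, 2, 1], 3)
lst[0]=5 != 3: 0 + count([2, 1], 3)
lst[0]=2 != 3: 0 + count([1], 3)
lst[0]=1 != 3: 0 + count([], 3)
= 2


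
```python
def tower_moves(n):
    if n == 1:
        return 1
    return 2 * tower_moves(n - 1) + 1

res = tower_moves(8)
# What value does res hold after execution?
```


tower_moves(8)
= 2 * tower_moves(7) + 1
= 2 * (2 * tower_moves(6) + 1) + 1
= 2 * (2 * (2 * tower_moves(5) + 1) + 1) + 1
= 2 * (2 * (2 * (2 * tower_moves(4) + 1) + 1) + 1) + 1
= 2 * (2 * (2 * (2 * (2 * tower_moves(3) + 1) + 1) + 1) + 1) + 1
= 2 * (2 * (2 * (2 * (2 * (2 * tower_moves(2) + 1) + 1) + 1) + 1) + 1) + 1
= 2 * (2 * (2 * (2 * (2 * (2 * (2 * tower_moves(1) + 1) + 1) + 1) + 1) + 1) + 1) + 1
Now compute bottom-up:
tower_moves(1) = 1
tower_moves(2) = 2 * 1 + 1 = 3
tower_moves(3) = 2 * 3 + 1 = 7
tower_moves(4) = 2 * 7 + 1 = 15
tower_moves(5) = 2 * 15 + 1 = 31
tower_moves(6) = 2 * 31 + 1 = 63
tower_moves(7) = 2 * 63 + 1 = 127
tower_moves(8) = 2 * 127 + 1 = 255
= 255


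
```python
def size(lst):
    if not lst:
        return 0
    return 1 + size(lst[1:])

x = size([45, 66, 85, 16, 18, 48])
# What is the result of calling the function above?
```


size([45, 66, 85, 16, 18, 48])
= 1 + size([66, 85, 16, 18, 48])
= 1 + 1 + size([85, 16, 18, 48])
= 1 + 1 + 1 + size([16, 18, 48])
= 1 + 1 + 1 + 1 + size([18, 48])
= 1 + 1 + 1 + 1 + 1 + size([48])
= 1 + 1 + 1 + 1 + 1 + 1 + size([])
= 1 + 1 + 1 + 1 + 1 + 1 + 0
= 6


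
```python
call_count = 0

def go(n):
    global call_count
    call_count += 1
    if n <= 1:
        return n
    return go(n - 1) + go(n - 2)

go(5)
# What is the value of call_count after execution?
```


go(5) calls go(4) and go(3); each non-base call branches into two more.
Let C(k) = total number of calls made by go(k), including the call to go(k) itself.
Base cases: C(0) = 1, C(1) = 1
Recurrence: C(k) = 1 + C(k-1) + C(k-2)
  C(2) = 1 + C(1) + C(0) = 1 + 1 + 1 = 3
  C(3) = 1 + C(2) + C(1) = 1 + 3 + 1 = 5
  C(4) = 1 + C(3) + C(2) = 1 + 5 + 3 = 9
  C(5) = 1 + C(4) + C(3) = 1 + 9 + 5 = 15
Total calls = C(5) = 15


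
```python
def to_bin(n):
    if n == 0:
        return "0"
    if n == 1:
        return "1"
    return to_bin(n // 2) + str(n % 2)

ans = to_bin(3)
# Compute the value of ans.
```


to_bin(3)
= to_bin(1) + "1"
= "1" + "1"
= "11"


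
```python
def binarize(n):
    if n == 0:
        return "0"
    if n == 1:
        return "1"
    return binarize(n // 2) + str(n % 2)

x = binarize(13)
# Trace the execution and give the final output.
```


binarize(13)
= binarize(6) + "1"
= binarize(3) + "0" + "1"
= binarize(1) + "1" + "0" + "1"
= "1" + "1" + "0" + "1"
= "1101"


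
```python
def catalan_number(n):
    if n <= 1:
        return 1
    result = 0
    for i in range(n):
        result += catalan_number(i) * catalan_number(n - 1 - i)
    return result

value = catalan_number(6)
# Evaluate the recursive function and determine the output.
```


catalan_number(6)
= sum of catalan_number(i) * catalan_number(6-1-i) for i in 0..5
First compute sub-values bottom-up:
  catalan_number(0) = 1, catalan_number(1) = 1
  catalan_number(2) = 1*1 + 1*1 = 2
  catalan_number(3) = 1*2 + 1*1 + 2*1 = 5
  catalan_number(4) = 1*5 + 1*2 + 2*1 + 5*1 = 14
  catalan_number(5) = 1*14 + 1*5 + 2*2 + 5*1 + 14*1 = 42
Now catalan_number(6):
  catalan_number(0)*catalan_number(5) = 1*42 = 42
  catalan_number(1)*catalan_number(4) = 1*14 = 14
  catalan_number(2)*catalan_number(3) = 2*5 = 10
  catalan_number(3)*catalan_number(2) = 5*2 = 10
  catalan_number(4)*catalan_number(1) = 14*1 = 14
  catalan_number(5)*catalan_number(0) = 42*1 = 42
= 42 + 14 + 10 + 10 + 14 + 42
= 132


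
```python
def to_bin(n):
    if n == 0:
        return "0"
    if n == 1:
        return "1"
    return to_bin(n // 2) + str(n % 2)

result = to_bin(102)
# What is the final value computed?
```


to_bin(102)
= to_bin(51) + "0"
= to_bin(25) + "1" + "0"
= to_bin(12) + "1" + "1" + "0"
= to_bin(6) + "0" + "1" + "1" + "0"
= to_bin(3) + "0" + "0" + "1" + "1" + "0"
= to_bin(1) + "1" + "0" + "0" + "1" + "1" + "0"
= "1" + "1" + "0" + "0" + "1" + "1" + "0"
= "1100110"


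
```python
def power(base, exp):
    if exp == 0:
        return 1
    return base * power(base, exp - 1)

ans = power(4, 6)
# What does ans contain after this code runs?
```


power(4, 6)
= 4 * power(4, 5)
= 4 * 4 * power(4, 4)
= 4 * 4 * 4 * power(4, 3)
= 4 * 4 * 4 * 4 * power(4, 2)
= 4 * 4 * 4 * 4 * 4 * power(4, 1)
= 4 * 4 * 4 * 4 * 4 * 4 * power(4, 0)
= 4 * 4 * 4 * 4 * 4 * 4 * 1
= 4096


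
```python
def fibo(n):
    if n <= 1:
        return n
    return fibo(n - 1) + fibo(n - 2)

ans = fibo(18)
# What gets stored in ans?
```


fibo(18)
= fibo(17) + fibo(16)
= (fibo(16) + fibo(15)) + fibo(16)
Computing bottom-up: fibo(0)=0, fibo(1)=1, fibo(2)=1, fibo(3)=2, fibo(4)=3, fibo(5)=5, fibo(6)=8, fibo(7)=13, fibo(8)=21, fibo(9)=34, fibo(10)=55, fibo(11)=89, fibo(12)=144, fibo(13)=233, fibo(14)=377, fibo(15)=610, fibo(16)=987, fibo(17)=1597, fibo(18)=2584
= 2584


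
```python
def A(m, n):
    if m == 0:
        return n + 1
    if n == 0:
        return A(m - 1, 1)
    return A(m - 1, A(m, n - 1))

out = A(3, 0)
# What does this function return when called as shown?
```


A(3, 0)
n == 0: return A(2, 1)
= A(2, 1) = 5
= 5


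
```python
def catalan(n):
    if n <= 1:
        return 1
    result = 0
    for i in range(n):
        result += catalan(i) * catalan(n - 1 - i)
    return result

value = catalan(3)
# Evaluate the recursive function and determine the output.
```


catalan(3)
= sum of catalan(i) * catalan(3-1-i) for i in 0..2
First compute sub-values bottom-up:
  catalan(0) = 1, catalan(1) = 1
  catalan(2) = 1*1 + 1*1 = 2
Now catalan(3):
  catalan(0)*catalan(2) = 1*2 = 2
  catalan(1)*catalan(1) = 1*1 = 1
  catalan(2)*catalan(0) = 2*1 = 2
= 2 + 1 + 2
= 5


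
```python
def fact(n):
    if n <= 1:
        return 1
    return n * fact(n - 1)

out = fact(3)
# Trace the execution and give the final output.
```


fact(3)
= 3 * fact(2)
= 3 * 2 * fact(1)
= 3 * 2 * 1
= 6


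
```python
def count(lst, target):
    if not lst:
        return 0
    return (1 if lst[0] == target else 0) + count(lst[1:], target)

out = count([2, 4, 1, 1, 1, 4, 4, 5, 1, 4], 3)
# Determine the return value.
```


count([2, 4, 1, 1, 1, 4, 4, 5, 1, 4], 3)
lst[0]=2 != 3: 0 + count([4, 1, 1, 1, 4, 4, 5, 1, 4], 3)
lst[0]=4 != 3: 0 + count([1, 1, 1, 4, 4, 5, 1, 4], 3)
lst[0]=1 != 3: 0 + count([1, 1, 4, 4, 5, 1, 4], 3)
lst[0]=1 != 3: 0 + count([1, 4, 4, 5, 1, 4], 3)
lst[0]=1 != 3: 0 + count([4, 4, 5, 1, 4], 3)
lst[0]=4 != 3: 0 + count([4, 5, 1, 4], 3)
lst[0]=4 != 3: 0 + count([5, 1, 4], 3)
lst[0]=5 != 3: 0 + count([1, 4], 3)
lst[0]=1 != 3: 0 + count([4], 3)
lst[0]=4 != 3: 0 + count([], 3)
= 0


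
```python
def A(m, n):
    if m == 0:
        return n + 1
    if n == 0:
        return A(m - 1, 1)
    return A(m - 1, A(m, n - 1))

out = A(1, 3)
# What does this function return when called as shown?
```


A(1, 3)
= A(0, A(1, 2))
First compute A(1, 2) = 4
= A(0, 4)
= 5


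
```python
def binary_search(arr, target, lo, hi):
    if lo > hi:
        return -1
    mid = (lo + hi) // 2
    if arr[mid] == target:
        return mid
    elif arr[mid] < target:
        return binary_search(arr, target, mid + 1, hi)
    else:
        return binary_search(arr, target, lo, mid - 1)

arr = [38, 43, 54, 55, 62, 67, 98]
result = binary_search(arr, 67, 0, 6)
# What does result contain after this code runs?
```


binary_search(arr, 67, 0, 6)
lo=0, hi=6, mid=3, arr[mid]=55
55 < 67, search right half
lo=4, hi=6, mid=5, arr[mid]=67
arr[5] == 67, found at index 5
= 5


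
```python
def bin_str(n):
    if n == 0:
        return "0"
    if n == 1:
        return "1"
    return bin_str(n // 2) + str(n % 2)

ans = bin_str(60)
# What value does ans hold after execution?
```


bin_str(60)
= bin_str(30) + "0"
= bin_str(15) + "0" + "0"
= bin_str(7) + "1" + "0" + "0"
= bin_str(3) + "1" + "1" + "0" + "0"
= bin_str(1) + "1" + "1" + "1" + "0" + "0"
= "1" + "1" + "1" + "1" + "0" + "0"
= "111100"


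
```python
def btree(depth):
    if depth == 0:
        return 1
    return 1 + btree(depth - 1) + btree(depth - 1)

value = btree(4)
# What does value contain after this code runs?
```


btree(4)
= 1 + btree(3) + btree(3)
= 1 + 2 * btree(3)
btree(k) = 2^(k+1) - 1
btree(0) = 1
btree(1) = 3
btree(2) = 7
btree(3) = 15
btree(4) = 31
btree(4) = 2^5 - 1 = 31


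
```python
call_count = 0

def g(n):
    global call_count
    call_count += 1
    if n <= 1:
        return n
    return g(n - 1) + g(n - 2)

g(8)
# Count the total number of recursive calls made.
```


g(8) calls g(7) and g(6); each non-base call branches into two more.
Let C(k) = total number of calls made by g(k), including the call to g(k) itself.
Base cases: C(0) = 1, C(1) = 1
Recurrence: C(k) = 1 + C(k-1) + C(k-2)
  C(2) = 1 + C(1) + C(0) = 1 + 1 + 1 = 3
  C(3) = 1 + C(2) + C(1) = 1 + 3 + 1 = 5
  C(4) = 1 + C(3) + C(2) = 1 + 5 + 3 = 9
  C(5) = 1 + C(4) + C(3) = 1 + 9 + 5 = 15
  C(6) = 1 + C(5) + C(4) = 1 + 15 + 9 = 25
  C(7) = 1 + C(6) + C(5) = 1 + 25 + 15 = 41
  C(8) = 1 + C(7) + C(6) = 1 + 41 + 25 = 67
Total calls = C(8) = 67


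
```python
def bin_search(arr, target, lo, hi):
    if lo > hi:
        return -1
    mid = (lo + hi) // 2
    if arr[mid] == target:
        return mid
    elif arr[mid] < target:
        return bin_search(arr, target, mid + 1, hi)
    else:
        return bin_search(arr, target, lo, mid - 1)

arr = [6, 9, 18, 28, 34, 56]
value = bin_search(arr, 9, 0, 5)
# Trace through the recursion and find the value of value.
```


bin_search(arr, 9, 0, 5)
lo=0, hi=5, mid=2, arr[mid]=18
18 > 9, search left half
lo=0, hi=1, mid=0, arr[mid]=6
6 < 9, search right half
lo=1, hi=1, mid=1, arr[mid]=9
arr[1] == 9, found at index 1
= 1


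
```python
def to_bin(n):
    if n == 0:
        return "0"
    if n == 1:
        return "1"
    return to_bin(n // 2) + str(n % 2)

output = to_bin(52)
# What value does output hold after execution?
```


to_bin(52)
= to_bin(26) + "0"
= to_bin(13) + "0" + "0"
= to_bin(6) + "1" + "0" + "0"
= to_bin(3) + "0" + "1" + "0" + "0"
= to_bin(1) + "1" + "0" + "1" + "0" + "0"
= "1" + "1" + "0" + "1" + "0" + "0"
= "110100"


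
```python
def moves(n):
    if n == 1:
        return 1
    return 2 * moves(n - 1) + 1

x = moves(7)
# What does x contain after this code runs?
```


moves(7)
= 2 * moves(6) + 1
= 2 * (2 * moves(5) + 1) + 1
= 2 * (2 * (2 * moves(4) + 1) + 1) + 1
= 2 * (2 * (2 * (2 * moves(3) + 1) + 1) + 1) + 1
= 2 * (2 * (2 * (2 * (2 * moves(2) + 1) + 1) + 1) + 1) + 1
= 2 * (2 * (2 * (2 * (2 * (2 * moves(1) + 1) + 1) + 1) + 1) + 1) + 1
Now compute bottom-up:
moves(1) = 1
moves(2) = 2 * 1 + 1 = 3
moves(3) = 2 * 3 + 1 = 7
moves(4) = 2 * 7 + 1 = 15
moves(5) = 2 * 15 + 1 = 31
moves(6) = 2 * 31 + 1 = 63
moves(7) = 2 * 63 + 1 = 127
= 127


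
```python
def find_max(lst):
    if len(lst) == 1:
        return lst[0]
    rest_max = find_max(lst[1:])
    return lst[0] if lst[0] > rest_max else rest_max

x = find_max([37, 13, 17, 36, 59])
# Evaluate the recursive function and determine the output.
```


find_max([37, 13, 17, 36, 59])
= compare 37 with find_max([13, 17, 36, 59])
= compare 13 with find_max([17, 36, 59])
= compare 17 with find_max([36, 59])
= compare 36 with find_max([59])
Base: find_max([59]) = 59
compare 36 with 59: max = 59
compare 17 with 59: max = 59
compare 13 with 59: max = 59
compare 37 with 59: max = 59
= 59


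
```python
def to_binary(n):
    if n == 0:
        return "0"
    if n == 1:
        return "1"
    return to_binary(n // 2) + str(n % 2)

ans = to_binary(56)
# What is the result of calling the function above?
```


to_binary(56)
= to_binary(28) + "0"
= to_binary(14) + "0" + "0"
= to_binary(7) + "0" + "0" + "0"
= to_binary(3) + "1" + "0" + "0" + "0"
= to_binary(1) + "1" + "1" + "0" + "0" + "0"
= "1" + "1" + "1" + "0" + "0" + "0"
= "111000"


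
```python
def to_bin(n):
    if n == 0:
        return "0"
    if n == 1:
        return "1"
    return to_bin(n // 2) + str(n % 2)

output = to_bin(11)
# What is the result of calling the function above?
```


to_bin(11)
= to_bin(5) + "1"
= to_bin(2) + "1" + "1"
= to_bin(1) + "0" + "1" + "1"
= "1" + "0" + "1" + "1"
= "1011"


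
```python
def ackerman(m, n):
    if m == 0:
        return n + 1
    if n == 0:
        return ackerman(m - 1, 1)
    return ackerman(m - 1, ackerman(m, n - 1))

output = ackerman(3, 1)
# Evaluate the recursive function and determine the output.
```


ackerman(3, 1)
= ackerman(2, ackerman(3, 0))
First compute ackerman(3, 0) = 5
= ackerman(2, 5)
= 13


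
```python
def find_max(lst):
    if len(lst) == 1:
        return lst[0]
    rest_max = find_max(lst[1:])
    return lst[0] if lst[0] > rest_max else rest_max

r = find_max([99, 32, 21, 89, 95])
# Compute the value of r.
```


find_max([99, 32, 21, 89, 95])
= compare 99 with find_max([32, 21, 89, 95])
= compare 32 with find_max([21, 89, 95])
= compare 21 with find_max([89, 95])
= compare 89 with find_max([95])
Base: find_max([95]) = 95
compare 89 with 95: max = 95
compare 21 with 95: max = 95
compare 32 with 95: max = 95
compare 99 with 95: max = 99
= 99


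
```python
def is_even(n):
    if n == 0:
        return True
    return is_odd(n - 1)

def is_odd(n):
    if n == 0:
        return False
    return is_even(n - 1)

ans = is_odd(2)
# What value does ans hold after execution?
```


is_odd(2)
= is_even(1)
= is_odd(0)
n == 0: return False
= False


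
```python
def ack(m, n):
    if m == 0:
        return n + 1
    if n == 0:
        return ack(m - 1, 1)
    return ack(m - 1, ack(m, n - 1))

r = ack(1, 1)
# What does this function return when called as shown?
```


ack(1, 1)
= ack(0, ack(1, 0))
First compute ack(1, 0) = 2
= ack(0, 2)
= 3


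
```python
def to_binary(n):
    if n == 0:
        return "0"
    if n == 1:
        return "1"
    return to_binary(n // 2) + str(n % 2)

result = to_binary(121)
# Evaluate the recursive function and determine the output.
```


to_binary(121)
= to_binary(60) + "1"
= to_binary(30) + "0" + "1"
= to_binary(15) + "0" + "0" + "1"
= to_binary(7) + "1" + "0" + "0" + "1"
= to_binary(3) + "1" + "1" + "0" + "0" + "1"
= to_binary(1) + "1" + "1" + "1" + "0" + "0" + "1"
= "1" + "1" + "1" + "1" + "0" + "0" + "1"
= "1111001"


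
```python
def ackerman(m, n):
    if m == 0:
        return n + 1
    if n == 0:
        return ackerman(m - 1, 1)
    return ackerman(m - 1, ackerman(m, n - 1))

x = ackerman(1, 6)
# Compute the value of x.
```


ackerman(1, 6)
= ackerman(0, ackerman(1, 5))
First compute ackerman(1, 5) = 7
= ackerman(0, 7)
= 8


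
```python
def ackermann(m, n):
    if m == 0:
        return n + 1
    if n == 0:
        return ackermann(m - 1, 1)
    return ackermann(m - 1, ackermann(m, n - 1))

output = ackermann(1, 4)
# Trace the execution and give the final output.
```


ackermann(1, 4)
= ackermann(0, ackermann(1, 3))
First compute ackermann(1, 3) = 5
= ackermann(0, 5)
= 6


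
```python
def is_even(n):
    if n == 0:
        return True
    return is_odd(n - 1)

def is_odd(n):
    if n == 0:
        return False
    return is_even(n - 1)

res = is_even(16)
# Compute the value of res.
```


is_even(16)
= is_odd(15)
= is_even(14)
= is_odd(13)
= is_even(12)
= is_odd(11)
= is_even(10)
= is_odd(9)
= is_even(8)
= is_odd(7)
= is_even(6)
= is_odd(5)
= is_even(4)
= is_odd(3)
= is_even(2)
= is_odd(1)
= is_even(0)
n == 0: return True
= True


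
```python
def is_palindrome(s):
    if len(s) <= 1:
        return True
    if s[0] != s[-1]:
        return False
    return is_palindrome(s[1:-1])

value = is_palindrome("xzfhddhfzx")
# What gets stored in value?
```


is_palindrome("xzfhddhfzx")
"xzfhddhfzx": s[0]='x' == s[-1]='x' -> is_palindrome("zfhddhfz")
"zfhddhfz": s[0]='z' == s[-1]='z' -> is_palindrome("fhddhf")
"fhddhf": s[0]='f' == s[-1]='f' -> is_palindrome("hddh")
"hddh": s[0]='h' == s[-1]='h' -> is_palindrome("dd")
"dd": s[0]='d' == s[-1]='d' -> is_palindrome("")
"": len <= 1 -> True
= True


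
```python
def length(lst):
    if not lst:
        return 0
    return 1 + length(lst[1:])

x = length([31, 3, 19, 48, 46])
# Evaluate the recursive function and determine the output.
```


length([31, 3, 19, 48, 46])
= 1 + length([3, 19, 48, 46])
= 1 + 1 + length([19, 48, 46])
= 1 + 1 + 1 + length([48, 46])
= 1 + 1 + 1 + 1 + length([46])
= 1 + 1 + 1 + 1 + 1 + length([])
= 1 + 1 + 1 + 1 + 1 + 0
= 5


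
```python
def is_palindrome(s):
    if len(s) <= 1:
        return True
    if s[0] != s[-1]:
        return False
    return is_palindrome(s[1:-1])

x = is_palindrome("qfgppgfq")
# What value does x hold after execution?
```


is_palindrome("qfgppgfq")
"qfgppgfq": s[0]='q' == s[-1]='q' -> is_palindrome("fgppgf")
"fgppgf": s[0]='f' == s[-1]='f' -> is_palindrome("gppg")
"gppg": s[0]='g' == s[-1]='g' -> is_palindrome("pp")
"pp": s[0]='p' == s[-1]='p' -> is_palindrome("")
"": len <= 1 -> True
= True


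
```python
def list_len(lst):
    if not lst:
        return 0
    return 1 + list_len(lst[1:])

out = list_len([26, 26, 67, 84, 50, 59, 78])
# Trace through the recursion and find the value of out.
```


list_len([26, 26, 67, 84, 50, 59, 78])
= 1 + list_len([26, 67, 84, 50, 59, 78])
= 1 + 1 + list_len([67, 84, 50, 59, 78])
= 1 + 1 + 1 + list_len([84, 50, 59, 78])
= 1 + 1 + 1 + 1 + list_len([50, 59, 78])
= 1 + 1 + 1 + 1 + 1 + list_len([59, 78])
= 1 + 1 + 1 + 1 + 1 + 1 + list_len([78])
= 1 + 1 + 1 + 1 + 1 + 1 + 1 + list_len([])
= 1 + 1 + 1 + 1 + 1 + 1 + 1 + 0
= 7


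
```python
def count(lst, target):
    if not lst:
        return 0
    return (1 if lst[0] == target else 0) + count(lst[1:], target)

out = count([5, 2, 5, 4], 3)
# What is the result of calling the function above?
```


count([5, 2, 5, 4], 3)
lst[0]=5 != 3: 0 + count([2, 5, 4], 3)
lst[0]=2 != 3: 0 + count([5, 4], 3)
lst[0]=5 != 3: 0 + count([4], 3)
lst[0]=4 != 3: 0 + count([], 3)
= 0


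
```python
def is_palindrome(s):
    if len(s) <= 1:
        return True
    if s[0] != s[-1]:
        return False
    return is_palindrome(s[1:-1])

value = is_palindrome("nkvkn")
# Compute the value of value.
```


is_palindrome("nkvkn")
"nkvkn": s[0]='n' == s[-1]='n' -> is_palindrome("kvk")
"kvk": s[0]='k' == s[-1]='k' -> is_palindrome("v")
"v": len <= 1 -> True
= True


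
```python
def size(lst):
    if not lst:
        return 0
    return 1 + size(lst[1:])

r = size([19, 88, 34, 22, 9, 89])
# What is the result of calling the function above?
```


size([19, 88, 34, 22, 9, 89])
= 1 + size([88, 34, 22, 9, 89])
= 1 + 1 + size([34, 22, 9, 89])
= 1 + 1 + 1 + size([22, 9, 89])
= 1 + 1 + 1 + 1 + size([9, 89])
= 1 + 1 + 1 + 1 + 1 + size([89])
= 1 + 1 + 1 + 1 + 1 + 1 + size([])
= 1 + 1 + 1 + 1 + 1 + 1 + 0
= 6


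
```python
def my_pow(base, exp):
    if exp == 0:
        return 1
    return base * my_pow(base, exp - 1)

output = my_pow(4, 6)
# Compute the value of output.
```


my_pow(4, 6)
= 4 * my_pow(4, 5)
= 4 * 4 * my_pow(4, 4)
= 4 * 4 * 4 * my_pow(4, 3)
= 4 * 4 * 4 * 4 * my_pow(4, 2)
= 4 * 4 * 4 * 4 * 4 * my_pow(4, 1)
= 4 * 4 * 4 * 4 * 4 * 4 * my_pow(4, 0)
= 4 * 4 * 4 * 4 * 4 * 4 * 1
= 4096


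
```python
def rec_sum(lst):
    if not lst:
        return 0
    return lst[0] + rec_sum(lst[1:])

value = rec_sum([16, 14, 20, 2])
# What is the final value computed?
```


rec_sum([16, 14, 20, 2])
= 16 + rec_sum([14, 20, 2])
= 16 + 14 + rec_sum([20, 2])
= 16 + 14 + 20 + rec_sum([2])
= 16 + 14 + 20 + 2 + rec_sum([])
= 16 + 14 + 20 + 2 + 0
= 52


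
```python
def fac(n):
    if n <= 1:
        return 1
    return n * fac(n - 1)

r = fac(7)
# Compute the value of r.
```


fac(7)
= 7 * fac(6)
= 7 * 6 * fac(5)
= 7 * 6 * 5 * fac(4)
= 7 * 6 * 5 * 4 * fac(3)
= 7 * 6 * 5 * 4 * 3 * fac(2)
= 7 * 6 * 5 * 4 * 3 * 2 * fac(1)
= 7 * 6 * 5 * 4 * 3 * 2 * 1
= 5040


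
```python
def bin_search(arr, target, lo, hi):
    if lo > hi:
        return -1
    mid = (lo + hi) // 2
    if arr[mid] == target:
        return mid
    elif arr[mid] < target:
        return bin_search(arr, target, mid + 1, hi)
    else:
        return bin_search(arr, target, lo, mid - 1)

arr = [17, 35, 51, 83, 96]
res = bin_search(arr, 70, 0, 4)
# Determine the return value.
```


bin_search(arr, 70, 0, 4)
lo=0, hi=4, mid=2, arr[mid]=51
51 < 70, search right half
lo=3, hi=4, mid=3, arr[mid]=83
83 > 70, search left half
lo > hi, target not found, return -1
= -1


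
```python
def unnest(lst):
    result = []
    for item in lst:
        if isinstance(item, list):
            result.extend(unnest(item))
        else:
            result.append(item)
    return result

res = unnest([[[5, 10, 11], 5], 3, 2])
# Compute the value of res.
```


unnest([[[5, 10, 11], 5], 3, 2])
Processing each element:
  [[5, 10, 11], 5] is a list -> unnest recursively -> [5, 10, 11, 5]
  3 is not a list -> append 3
  2 is not a list -> append 2
= [5, 10, 11, 5, 3, 2]


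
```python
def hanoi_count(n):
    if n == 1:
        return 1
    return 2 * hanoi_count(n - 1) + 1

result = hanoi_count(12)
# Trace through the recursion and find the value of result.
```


hanoi_count(12)
= 2 * hanoi_count(11) + 1
= 2 * (2 * hanoi_count(10) + 1) + 1
= 2 * (2 * (2 * hanoi_count(9) + 1) + 1) + 1
= 2 * (2 * (2 * (2 * hanoi_count(8) + 1) + 1) + 1) + 1
= 2 * (2 * (2 * (2 * (2 * hanoi_count(7) + 1) + 1) + 1) + 1) + 1
= 2 * (2 * (2 * (2 * (2 * (2 * hanoi_count(6) + 1) + 1) + 1) + 1) + 1) + 1
= 2 * (2 * (2 * (2 * (2 * (2 * (2 * hanoi_count(5) + 1) + 1) + 1) + 1) + 1) + 1) + 1
= 2 * (2 * (2 * (2 * (2 * (2 * (2 * (2 * hanoi_count(4) + 1) + 1) + 1) + 1) + 1) + 1) + 1) + 1
= 2 * (2 * (2 * (2 * (2 * (2 * (2 * (2 * (2 * hanoi_count(3) + 1) + 1) + 1) + 1) + 1) + 1) + 1) + 1) + 1
= 2 * (2 * (2 * (2 * (2 * (2 * (2 * (2 * (2 * (2 * hanoi_count(2) + 1) + 1) + 1) + 1) + 1) + 1) + 1) + 1) + 1) + 1
= 2 * (2 * (2 * (2 * (2 * (2 * (2 * (2 * (2 * (2 * (2 * hanoi_count(1) + 1) + 1) + 1) + 1) + 1) + 1) + 1) + 1) + 1) + 1) + 1
Now compute bottom-up:
hanoi_count(1) = 1
hanoi_count(2) = 2 * 1 + 1 = 3
hanoi_count(3) = 2 * 3 + 1 = 7
hanoi_count(4) = 2 * 7 + 1 = 15
hanoi_count(5) = 2 * 15 + 1 = 31
hanoi_count(6) = 2 * 31 + 1 = 63
hanoi_count(7) = 2 * 63 + 1 = 127
hanoi_count(8) = 2 * 127 + 1 = 255
hanoi_count(9) = 2 * 255 + 1 = 511
hanoi_count(10) = 2 * 511 + 1 = 1023
hanoi_count(11) = 2 * 1023 + 1 = 2047
hanoi_count(12) = 2 * 2047 + 1 = 4095
= 4095


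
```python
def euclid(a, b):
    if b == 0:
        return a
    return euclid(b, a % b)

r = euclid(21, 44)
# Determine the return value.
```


euclid(21, 44)
= euclid(44, 21 % 44) = euclid(44, 21)
= euclid(21, 44 % 21) = euclid(21, 2)
= euclid(2, 21 % 2) = euclid(2, 1)
= euclid(1, 2 % 1) = euclid(1, 0)
b == 0, return a = 1


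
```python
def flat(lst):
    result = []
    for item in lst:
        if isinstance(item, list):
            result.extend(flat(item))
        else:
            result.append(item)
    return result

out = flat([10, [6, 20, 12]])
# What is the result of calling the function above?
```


flat([10, [6, 20, 12]])
Processing each element:
  10 is not a list -> append 10
  [6, 20, 12] is a list -> flat recursively -> [6, 20, 12]
= [10, 6, 20, 12]


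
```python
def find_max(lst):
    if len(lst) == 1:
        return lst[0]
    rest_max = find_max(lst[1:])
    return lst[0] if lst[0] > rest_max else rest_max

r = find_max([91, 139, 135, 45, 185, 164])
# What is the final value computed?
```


find_max([91, 139, 135, 45, 185, 164])
= compare 91 with find_max([139, 135, 45, 185, 164])
= compare 139 with find_max([135, 45, 185, 164])
= compare 135 with find_max([45, 185, 164])
= compare 45 with find_max([185, 164])
= compare 185 with find_max([164])
Base: find_max([164]) = 164
compare 185 with 164: max = 185
compare 45 with 185: max = 185
compare 135 with 185: max = 185
compare 139 with 185: max = 185
compare 91 with 185: max = 185
= 185


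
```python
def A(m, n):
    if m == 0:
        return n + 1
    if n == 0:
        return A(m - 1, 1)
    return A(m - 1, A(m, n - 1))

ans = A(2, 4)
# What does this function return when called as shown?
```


A(2, 4)
= A(1, A(2, 3))
First compute A(2, 3) = 9
= A(1, 9)
= 11


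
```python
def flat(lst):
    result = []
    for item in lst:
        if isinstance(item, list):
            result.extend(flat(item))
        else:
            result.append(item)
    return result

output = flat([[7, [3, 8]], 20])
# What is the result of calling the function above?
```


flat([[7, [3, 8]], 20])
Processing each element:
  [7, [3, 8]] is a list -> flat recursively -> [7, 3, 8]
  20 is not a list -> append 20
= [7, 3, 8, 20]


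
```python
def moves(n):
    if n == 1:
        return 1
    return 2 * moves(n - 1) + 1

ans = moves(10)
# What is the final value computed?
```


moves(10)
= 2 * moves(9) + 1
= 2 * (2 * moves(8) + 1) + 1
= 2 * (2 * (2 * moves(7) + 1) + 1) + 1
= 2 * (2 * (2 * (2 * moves(6) + 1) + 1) + 1) + 1
= 2 * (2 * (2 * (2 * (2 * moves(5) + 1) + 1) + 1) + 1) + 1
= 2 * (2 * (2 * (2 * (2 * (2 * moves(4) + 1) + 1) + 1) + 1) + 1) + 1
= 2 * (2 * (2 * (2 * (2 * (2 * (2 * moves(3) + 1) + 1) + 1) + 1) + 1) + 1) + 1
= 2 * (2 * (2 * (2 * (2 * (2 * (2 * (2 * moves(2) + 1) + 1) + 1) + 1) + 1) + 1) + 1) + 1
= 2 * (2 * (2 * (2 * (2 * (2 * (2 * (2 * (2 * moves(1) + 1) + 1) + 1) + 1) + 1) + 1) + 1) + 1) + 1
Now compute bottom-up:
moves(1) = 1
moves(2) = 2 * 1 + 1 = 3
moves(3) = 2 * 3 + 1 = 7
moves(4) = 2 * 7 + 1 = 15
moves(5) = 2 * 15 + 1 = 31
moves(6) = 2 * 31 + 1 = 63
moves(7) = 2 * 63 + 1 = 127
moves(8) = 2 * 127 + 1 = 255
moves(9) = 2 * 255 + 1 = 511
moves(10) = 2 * 511 + 1 = 1023
= 1023


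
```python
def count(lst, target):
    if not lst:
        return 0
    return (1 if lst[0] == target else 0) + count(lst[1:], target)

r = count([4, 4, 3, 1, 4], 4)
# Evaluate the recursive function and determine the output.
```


count([4, 4, 3, 1, 4], 4)
lst[0]=4 == 4: 1 + count([4, 3, 1, 4], 4)
lst[0]=4 == 4: 1 + count([3, 1, 4], 4)
lst[0]=3 != 4: 0 + count([1, 4], 4)
lst[0]=1 != 4: 0 + count([4], 4)
lst[0]=4 == 4: 1 + count([], 4)
= 3


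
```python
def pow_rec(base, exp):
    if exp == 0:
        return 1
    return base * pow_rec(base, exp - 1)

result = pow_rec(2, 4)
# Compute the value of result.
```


pow_rec(2, 4)
= 2 * pow_rec(2, 3)
= 2 * 2 * pow_rec(2, 2)
= 2 * 2 * 2 * pow_rec(2, 1)
= 2 * 2 * 2 * 2 * pow_rec(2, 0)
= 2 * 2 * 2 * 2 * 1
= 16


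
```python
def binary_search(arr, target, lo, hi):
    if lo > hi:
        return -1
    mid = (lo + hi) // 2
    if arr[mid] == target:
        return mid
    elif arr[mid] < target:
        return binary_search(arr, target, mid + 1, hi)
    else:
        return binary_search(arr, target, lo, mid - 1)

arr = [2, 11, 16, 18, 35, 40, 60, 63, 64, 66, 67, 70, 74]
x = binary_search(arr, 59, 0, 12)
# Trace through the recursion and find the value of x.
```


binary_search(arr, 59, 0, 12)
lo=0, hi=12, mid=6, arr[mid]=60
60 > 59, search left half
lo=0, hi=5, mid=2, arr[mid]=16
16 < 59, search right half
lo=3, hi=5, mid=4, arr[mid]=35
35 < 59, search right half
lo=5, hi=5, mid=5, arr[mid]=40
40 < 59, search right half
lo > hi, target not found, return -1
= -1


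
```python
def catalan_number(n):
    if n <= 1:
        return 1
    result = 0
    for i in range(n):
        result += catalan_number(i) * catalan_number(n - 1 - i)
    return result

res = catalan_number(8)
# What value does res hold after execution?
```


catalan_number(8)
= sum of catalan_number(i) * catalan_number(8-1-i) for i in 0..7
First compute sub-values bottom-up:
  catalan_number(0) = 1, catalan_number(1) = 1
  catalan_number(2) = 1*1 + 1*1 = 2
  catalan_number(3) = 1*2 + 1*1 + 2*1 = 5
  catalan_number(4) = 1*5 + 1*2 + 2*1 + 5*1 = 14
  catalan_number(5) = 1*14 + 1*5 + 2*2 + 5*1 + 14*1 = 42
  catalan_number(6) = 1*42 + 1*14 + 2*5 + 5*2 + 14*1 + 42*1 = 132
  catalan_number(7) = 1*132 + 1*42 + 2*14 + 5*5 + 14*2 + 42*1 + 132*1 = 429
Now catalan_number(8):
  catalan_number(0)*catalan_number(7) = 1*429 = 429
  catalan_number(1)*catalan_number(6) = 1*132 = 132
  catalan_number(2)*catalan_number(5) = 2*42 = 84
  catalan_number(3)*catalan_number(4) = 5*14 = 70
  catalan_number(4)*catalan_number(3) = 14*5 = 70
  catalan_number(5)*catalan_number(2) = 42*2 = 84
  catalan_number(6)*catalan_number(1) = 132*1 = 132
  catalan_number(7)*catalan_number(0) = 429*1 = 429
= 429 + 132 + 84 + 70 + 70 + 84 + 132 + 429
= 1430


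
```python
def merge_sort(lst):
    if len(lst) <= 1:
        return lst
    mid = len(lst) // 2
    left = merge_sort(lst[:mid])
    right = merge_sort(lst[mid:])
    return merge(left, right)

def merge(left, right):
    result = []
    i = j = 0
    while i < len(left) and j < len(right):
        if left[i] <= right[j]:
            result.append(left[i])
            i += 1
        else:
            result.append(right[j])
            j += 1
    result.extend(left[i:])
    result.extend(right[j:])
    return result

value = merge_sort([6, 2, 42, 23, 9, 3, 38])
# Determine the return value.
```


merge_sort([6, 2, 42, 23, 9, 3, 38])
Split into [6, 2, 42] and [23, 9, 3, 38]
Left sorted: [2, 6, 42]
Right sorted: [3, 9, 23, 38]
Merge [2, 6, 42] and [3, 9, 23, 38]
= [2, 3, 6, 9, 23, 38, 42]


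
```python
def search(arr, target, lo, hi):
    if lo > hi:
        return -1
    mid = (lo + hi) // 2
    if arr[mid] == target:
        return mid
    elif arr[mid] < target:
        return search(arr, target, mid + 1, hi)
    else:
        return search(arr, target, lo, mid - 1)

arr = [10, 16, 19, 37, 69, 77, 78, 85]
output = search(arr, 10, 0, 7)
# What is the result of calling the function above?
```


search(arr, 10, 0, 7)
lo=0, hi=7, mid=3, arr[mid]=37
37 > 10, search left half
lo=0, hi=2, mid=1, arr[mid]=16
16 > 10, search left half
lo=0, hi=0, mid=0, arr[mid]=10
arr[0] == 10, found at index 0
= 0


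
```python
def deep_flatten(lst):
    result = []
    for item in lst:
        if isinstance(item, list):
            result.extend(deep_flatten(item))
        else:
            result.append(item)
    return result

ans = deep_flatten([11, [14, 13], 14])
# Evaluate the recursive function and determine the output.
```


deep_flatten([11, [14, 13], 14])
Processing each element:
  11 is not a list -> append 11
  [14, 13] is a list -> deep_flatten recursively -> [14, 13]
  14 is not a list -> append 14
= [11, 14, 13, 14]


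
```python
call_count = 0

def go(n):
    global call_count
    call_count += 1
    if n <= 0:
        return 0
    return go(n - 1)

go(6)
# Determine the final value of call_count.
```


go(6) calls go(5) calls ... calls go(0)
Total calls: 6 + 1 (for base case) = 7


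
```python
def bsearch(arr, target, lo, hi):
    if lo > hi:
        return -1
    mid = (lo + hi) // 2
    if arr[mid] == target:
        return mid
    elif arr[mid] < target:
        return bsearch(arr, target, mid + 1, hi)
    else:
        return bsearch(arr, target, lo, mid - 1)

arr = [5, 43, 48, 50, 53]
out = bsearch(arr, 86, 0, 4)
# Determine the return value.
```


bsearch(arr, 86, 0, 4)
lo=0, hi=4, mid=2, arr[mid]=48
48 < 86, search right half
lo=3, hi=4, mid=3, arr[mid]=50
50 < 86, search right half
lo=4, hi=4, mid=4, arr[mid]=53
53 < 86, search right half
lo > hi, target not found, return -1
= -1


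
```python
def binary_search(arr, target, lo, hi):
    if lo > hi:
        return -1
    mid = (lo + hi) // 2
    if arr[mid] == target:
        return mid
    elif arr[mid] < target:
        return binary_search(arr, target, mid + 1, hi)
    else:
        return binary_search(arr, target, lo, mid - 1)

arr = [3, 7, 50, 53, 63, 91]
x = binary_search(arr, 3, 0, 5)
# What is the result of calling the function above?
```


binary_search(arr, 3, 0, 5)
lo=0, hi=5, mid=2, arr[mid]=50
50 > 3, search left half
lo=0, hi=1, mid=0, arr[mid]=3
arr[0] == 3, found at index 0
= 0


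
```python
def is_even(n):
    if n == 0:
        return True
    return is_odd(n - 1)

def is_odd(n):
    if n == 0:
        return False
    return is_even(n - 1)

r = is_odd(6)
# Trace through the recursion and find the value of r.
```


is_odd(6)
= is_even(5)
= is_odd(4)
= is_even(3)
= is_odd(2)
= is_even(1)
= is_odd(0)
n == 0: return False
= False


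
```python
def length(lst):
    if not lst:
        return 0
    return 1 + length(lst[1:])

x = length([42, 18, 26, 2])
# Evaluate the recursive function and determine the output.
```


length([42, 18, 26, 2])
= 1 + length([18, 26, 2])
= 1 + 1 + length([26, 2])
= 1 + 1 + 1 + length([2])
= 1 + 1 + 1 + 1 + length([])
= 1 + 1 + 1 + 1 + 0
= 4


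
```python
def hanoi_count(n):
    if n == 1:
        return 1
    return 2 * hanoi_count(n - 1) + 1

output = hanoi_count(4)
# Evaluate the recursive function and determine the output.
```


hanoi_count(4)
= 2 * hanoi_count(3) + 1
= 2 * (2 * hanoi_count(2) + 1) + 1
= 2 * (2 * (2 * hanoi_count(1) + 1) + 1) + 1
Now compute bottom-up:
hanoi_count(1) = 1
hanoi_count(2) = 2 * 1 + 1 = 3
hanoi_count(3) = 2 * 3 + 1 = 7
hanoi_count(4) = 2 * 7 + 1 = 15
= 15


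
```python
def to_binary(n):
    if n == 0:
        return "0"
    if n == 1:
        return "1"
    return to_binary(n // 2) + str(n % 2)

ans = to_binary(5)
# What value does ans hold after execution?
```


to_binary(5)
= to_binary(2) + "1"
= to_binary(1) + "0" + "1"
= "1" + "0" + "1"
= "101"


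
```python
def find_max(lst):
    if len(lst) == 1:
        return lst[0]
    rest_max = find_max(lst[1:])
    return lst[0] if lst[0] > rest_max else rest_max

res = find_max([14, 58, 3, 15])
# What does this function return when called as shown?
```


find_max([14, 58, 3, 15])
= compare 14 with find_max([58, 3, 15])
= compare 58 with find_max([3, 15])
= compare 3 with find_max([15])
Base: find_max([15]) = 15
compare 3 with 15: max = 15
compare 58 with 15: max = 58
compare 14 with 58: max = 58
= 58


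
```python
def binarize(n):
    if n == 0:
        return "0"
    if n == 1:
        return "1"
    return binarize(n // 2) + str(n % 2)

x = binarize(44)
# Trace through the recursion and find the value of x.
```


binarize(44)
= binarize(22) + "0"
= binarize(11) + "0" + "0"
= binarize(5) + "1" + "0" + "0"
= binarize(2) + "1" + "1" + "0" + "0"
= binarize(1) + "0" + "1" + "1" + "0" + "0"
= "1" + "0" + "1" + "1" + "0" + "0"
= "101100"


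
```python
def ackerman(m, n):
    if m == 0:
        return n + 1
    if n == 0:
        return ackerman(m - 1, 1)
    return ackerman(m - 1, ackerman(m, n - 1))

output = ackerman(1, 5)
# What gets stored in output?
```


ackerman(1, 5)
= ackerman(0, ackerman(1, 4))
First compute ackerman(1, 4) = 6
= ackerman(0, 6)
= 7


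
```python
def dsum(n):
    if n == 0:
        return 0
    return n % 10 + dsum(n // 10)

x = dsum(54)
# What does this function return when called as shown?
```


dsum(54)
= 4 + dsum(5)
= 4 + 5 + dsum(0)
= 4 + 5 + 0
= 9


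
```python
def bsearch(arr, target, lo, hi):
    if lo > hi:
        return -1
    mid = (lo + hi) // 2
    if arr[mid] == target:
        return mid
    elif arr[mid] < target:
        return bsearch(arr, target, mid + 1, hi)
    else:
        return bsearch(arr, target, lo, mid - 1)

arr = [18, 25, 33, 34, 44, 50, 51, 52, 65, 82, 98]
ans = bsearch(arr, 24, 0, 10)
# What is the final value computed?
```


bsearch(arr, 24, 0, 10)
lo=0, hi=10, mid=5, arr[mid]=50
50 > 24, search left half
lo=0, hi=4, mid=2, arr[mid]=33
33 > 24, search left half
lo=0, hi=1, mid=0, arr[mid]=18
18 < 24, search right half
lo=1, hi=1, mid=1, arr[mid]=25
25 > 24, search left half
lo > hi, target not found, return -1
= -1


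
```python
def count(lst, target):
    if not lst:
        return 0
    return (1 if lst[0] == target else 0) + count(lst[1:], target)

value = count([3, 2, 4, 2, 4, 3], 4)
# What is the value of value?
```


count([3, 2, 4, 2, 4, 3], 4)
lst[0]=3 != 4: 0 + count([2, 4, 2, 4, 3], 4)
lst[0]=2 != 4: 0 + count([4, 2, 4, 3], 4)
lst[0]=4 == 4: 1 + count([2, 4, 3], 4)
lst[0]=2 != 4: 0 + count([4, 3], 4)
lst[0]=4 == 4: 1 + count([3], 4)
lst[0]=3 != 4: 0 + count([], 4)
= 2


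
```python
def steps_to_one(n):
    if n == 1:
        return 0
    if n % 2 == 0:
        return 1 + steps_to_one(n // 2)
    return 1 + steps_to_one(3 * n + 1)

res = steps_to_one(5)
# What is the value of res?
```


steps_to_one(5)
5 is odd -> 3*5+1 = 16 -> steps_to_one(16)
16 is even -> steps_to_one(8)
8 is even -> steps_to_one(4)
4 is even -> steps_to_one(2)
2 is even -> steps_to_one(1)
Reached 1 after 5 steps
= 5


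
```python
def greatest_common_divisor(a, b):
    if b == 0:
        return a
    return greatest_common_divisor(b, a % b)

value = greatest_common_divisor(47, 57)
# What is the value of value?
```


greatest_common_divisor(47, 57)
= greatest_common_divisor(57, 47 % 57) = greatest_common_divisor(57, 47)
= greatest_common_divisor(47, 57 % 47) = greatest_common_divisor(47, 10)
= greatest_common_divisor(10, 47 % 10) = greatest_common_divisor(10, 7)
= greatest_common_divisor(7, 10 % 7) = greatest_common_divisor(7, 3)
= greatest_common_divisor(3, 7 % 3) = greatest_common_divisor(3, 1)
= greatest_common_divisor(1, 3 % 1) = greatest_common_divisor(1, 0)
b == 0, return a = 1
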